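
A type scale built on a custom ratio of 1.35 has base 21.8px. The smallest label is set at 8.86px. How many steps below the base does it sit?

1.35ⁿ = 21.8 / 8.86 = 2.4605
n = ln(2.4605) / ln(1.35) = 0.9004 / 0.3001 ≈ 3.00

3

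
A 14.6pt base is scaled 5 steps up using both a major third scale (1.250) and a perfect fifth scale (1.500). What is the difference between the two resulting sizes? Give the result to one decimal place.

66.3pt

Major third: 14.6 × 1.250⁵ = 44.556pt
Perfect fifth: 14.6 × 1.500⁵ = 110.869pt
Difference: 110.869 − 44.556 = 66.313pt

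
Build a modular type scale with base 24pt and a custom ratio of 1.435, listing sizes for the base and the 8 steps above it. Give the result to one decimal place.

24.0pt, 34.4pt, 49.4pt, 70.9pt, 101.8pt, 146.0pt, 209.6pt, 300.7pt, 431.5pt

Step 0: 24pt
Step 1: 24.0 × 1.435 = 34.4
Step 2: 24.0 × 1.435² = 49.4
Step 3: 24.0 × 1.435³ = 70.9
Step 4: 24.0 × 1.435⁴ = 101.8
Step 5: 24.0 × 1.435⁵ = 146.0
Step 6: 24.0 × 1.435⁶ = 209.6
Step 7: 24.0 × 1.435⁷ = 300.7
Step 8: 24.0 × 1.435⁸ = 431.5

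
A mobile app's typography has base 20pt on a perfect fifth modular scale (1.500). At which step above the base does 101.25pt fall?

1.500ⁿ = 101.25 / 20 = 5.0625
n = ln(5.0625) / ln(1.500) = 1.6219 / 0.4055 ≈ 4.00

4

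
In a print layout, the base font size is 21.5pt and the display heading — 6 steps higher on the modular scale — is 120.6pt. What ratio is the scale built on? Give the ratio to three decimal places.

r⁶ = 120.6 / 21.5, so r = (120.6/21.5)^(1/6).
r = 5.6093^(1/6) ≈ 1.3330

1.333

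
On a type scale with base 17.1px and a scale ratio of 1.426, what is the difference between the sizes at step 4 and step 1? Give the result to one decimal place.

46.3px

Step 1: 17.1 × 1.426 = 24.385px
Step 4: 17.1 × 1.426⁴ = 70.709px
Difference: 70.709 − 24.385 = 46.324px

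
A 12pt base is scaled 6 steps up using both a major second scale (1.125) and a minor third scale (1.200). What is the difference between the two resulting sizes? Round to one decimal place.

Major second: 12.0 × 1.125⁶ = 24.327pt
Minor third: 12.0 × 1.200⁶ = 35.832pt
Difference: 35.832 − 24.327 = 11.505pt

11.5pt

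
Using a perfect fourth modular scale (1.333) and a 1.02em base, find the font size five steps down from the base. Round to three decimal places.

A modular type scale is a geometric sequence: sizeₙ = base × rⁿ.
1.02 ÷ 1.333⁵ = 1.02 ÷ 4.20873 ≈ 0.242

0.242em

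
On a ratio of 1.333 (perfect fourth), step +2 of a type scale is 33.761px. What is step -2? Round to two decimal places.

33.761 ÷ 1.333⁴ = 33.761 ÷ 3.15733 ≈ 10.693

10.69px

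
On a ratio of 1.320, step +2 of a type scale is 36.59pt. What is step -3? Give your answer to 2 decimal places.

9.13pt

The gap is -3 − (2) = -5 steps, so the factor is 1.320^-5.
36.59 ÷ 1.320⁵ = 36.59 ÷ 4.00746 ≈ 9.130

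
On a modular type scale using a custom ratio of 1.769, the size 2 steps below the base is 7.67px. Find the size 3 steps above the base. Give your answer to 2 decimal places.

The gap is 3 − (-2) = 5 steps, so the factor is 1.769^5.
7.67 × 1.769⁵ = 7.67 × 17.32364 ≈ 132.872

132.87px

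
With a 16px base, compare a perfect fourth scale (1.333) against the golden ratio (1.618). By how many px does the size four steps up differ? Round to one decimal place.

59.1px

Perfect fourth: 16.0 × 1.333⁴ = 50.517px
Golden ratio: 16.0 × 1.618⁴ = 109.656px
Difference: 109.656 − 50.517 = 59.139px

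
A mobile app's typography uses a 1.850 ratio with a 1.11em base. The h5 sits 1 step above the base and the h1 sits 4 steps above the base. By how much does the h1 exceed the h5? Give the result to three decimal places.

10.948em

Step 1: 1.11 × 1.850 = 2.05350em
Step 4: 1.11 × 1.850⁴ = 13.00199em
Difference: 13.00199 − 2.05350 = 10.94849em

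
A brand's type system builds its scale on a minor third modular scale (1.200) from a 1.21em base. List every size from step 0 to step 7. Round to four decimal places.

Step 0: 1.21em
Step 1: 1.21 × 1.200 = 1.4520
Step 2: 1.21 × 1.200² = 1.7424
Step 3: 1.21 × 1.200³ = 2.0909
Step 4: 1.21 × 1.200⁴ = 2.5091
Step 5: 1.21 × 1.200⁵ = 3.0109
Step 6: 1.21 × 1.200⁶ = 3.6130
Step 7: 1.21 × 1.200⁷ = 4.3356

1.2100em, 1.4520em, 1.7424em, 2.0909em, 2.5091em, 3.0109em, 3.6130em, 4.3356em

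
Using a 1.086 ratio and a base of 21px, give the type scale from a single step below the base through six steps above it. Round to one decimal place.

19.3px, 21.0px, 22.8px, 24.8px, 26.9px, 29.2px, 31.7px, 34.5px

Step -1: 21.0 ÷ 1.086 = 19.3
Step 0: 21px
Step 1: 21.0 × 1.086 = 22.8
Step 2: 21.0 × 1.086² = 24.8
Step 3: 21.0 × 1.086³ = 26.9
Step 4: 21.0 × 1.086⁴ = 29.2
Step 5: 21.0 × 1.086⁵ = 31.7
Step 6: 21.0 × 1.086⁶ = 34.5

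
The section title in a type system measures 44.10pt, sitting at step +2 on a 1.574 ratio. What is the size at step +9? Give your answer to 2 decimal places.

1055.53pt

The gap is 9 − (2) = 7 steps, so the factor is 1.574^7.
44.10 × 1.574⁷ = 44.10 × 23.93498 ≈ 1055.533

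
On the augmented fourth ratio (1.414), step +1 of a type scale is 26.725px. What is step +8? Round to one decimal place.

302.0px

Moving from step +1 to step +8 is 7 steps up, so multiply by r⁷.
26.725 × 1.414⁷ = 26.725 × 11.30175 ≈ 302.039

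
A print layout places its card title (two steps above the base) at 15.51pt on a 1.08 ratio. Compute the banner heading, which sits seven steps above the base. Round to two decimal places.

Moving from step +2 to step +7 is 5 steps up, so multiply by r⁵.
15.51 × 1.08⁵ = 15.51 × 1.46933 ≈ 22.789

22.79pt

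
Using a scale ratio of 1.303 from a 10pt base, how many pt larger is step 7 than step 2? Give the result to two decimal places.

Step 2: 10.0 × 1.303² = 16.9781pt
Step 7: 10.0 × 1.303⁷ = 63.7692pt
Difference: 63.7692 − 16.9781 = 46.7911pt

46.79pt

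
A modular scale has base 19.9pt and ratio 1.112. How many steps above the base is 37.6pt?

1.112ⁿ = 37.6 / 19.9 = 1.8894
n = ln(1.8894) / ln(1.112) = 0.6363 / 0.1062 ≈ 5.99

6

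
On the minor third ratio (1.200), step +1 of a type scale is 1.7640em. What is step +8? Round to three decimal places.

1.7640 × 1.200⁷ = 1.7640 × 3.58318 ≈ 6.321

6.321em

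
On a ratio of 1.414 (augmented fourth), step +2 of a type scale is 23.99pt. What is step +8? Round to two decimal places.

191.75pt

23.99 × 1.414⁶ = 23.99 × 7.99275 ≈ 191.746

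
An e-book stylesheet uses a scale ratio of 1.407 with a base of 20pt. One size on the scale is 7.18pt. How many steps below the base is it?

3

1.407ⁿ = 20 / 7.18 = 2.7855
n = ln(2.7855) / ln(1.407) = 1.0244 / 0.3415 ≈ 3.00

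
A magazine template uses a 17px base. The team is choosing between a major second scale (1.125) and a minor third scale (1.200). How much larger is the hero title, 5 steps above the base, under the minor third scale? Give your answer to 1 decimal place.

11.7px

Major second: 17.0 × 1.125⁵ = 30.635px
Minor third: 17.0 × 1.200⁵ = 42.301px
Difference: 42.301 − 30.635 = 11.666px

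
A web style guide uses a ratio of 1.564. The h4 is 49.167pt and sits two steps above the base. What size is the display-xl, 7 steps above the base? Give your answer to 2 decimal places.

460.11pt

Moving from step +2 to step +7 is 5 steps up, so multiply by r⁵.
49.167 × 1.564⁵ = 49.167 × 9.35802 ≈ 460.106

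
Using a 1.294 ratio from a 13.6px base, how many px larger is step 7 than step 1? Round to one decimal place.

Step 1: 13.6 × 1.294 = 17.598px
Step 7: 13.6 × 1.294⁷ = 82.619px
Difference: 82.619 − 17.598 = 65.021px

65.0px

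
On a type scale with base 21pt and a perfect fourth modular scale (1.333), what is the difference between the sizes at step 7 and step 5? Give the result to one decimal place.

Step 5: 21.0 × 1.333⁵ = 88.383pt
Step 7: 21.0 × 1.333⁷ = 157.047pt
Difference: 157.047 − 88.383 = 68.664pt

68.7pt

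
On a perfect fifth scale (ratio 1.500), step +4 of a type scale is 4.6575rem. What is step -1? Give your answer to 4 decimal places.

The gap is -1 − (4) = -5 steps, so the factor is 1.500^-5.
4.6575 ÷ 1.500⁵ = 4.6575 ÷ 7.59375 ≈ 0.6133

0.6133rem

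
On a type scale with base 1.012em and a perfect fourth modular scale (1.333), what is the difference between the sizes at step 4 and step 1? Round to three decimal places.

1.846em

Step 1: 1.012 × 1.333 = 1.34900em
Step 4: 1.012 × 1.333⁴ = 3.19522em
Difference: 3.19522 − 1.34900 = 1.84622em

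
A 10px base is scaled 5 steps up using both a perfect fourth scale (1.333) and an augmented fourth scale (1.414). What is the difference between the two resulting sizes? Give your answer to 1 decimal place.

14.4px

Perfect fourth: 10.0 × 1.333⁵ = 42.087px
Augmented fourth: 10.0 × 1.414⁵ = 56.526px
Difference: 56.526 − 42.087 = 14.439px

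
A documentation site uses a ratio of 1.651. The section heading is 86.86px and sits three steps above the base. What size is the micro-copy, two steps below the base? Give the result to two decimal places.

7.08px

Moving from step +3 to step -2 is 5 steps down, so divide by r⁵.
86.86 ÷ 1.651⁵ = 86.86 ÷ 12.26692 ≈ 7.081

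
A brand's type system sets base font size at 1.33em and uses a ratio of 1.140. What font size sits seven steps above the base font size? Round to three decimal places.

3.328em

1.33 × 1.140⁷ = 1.33 × 2.50227 ≈ 3.328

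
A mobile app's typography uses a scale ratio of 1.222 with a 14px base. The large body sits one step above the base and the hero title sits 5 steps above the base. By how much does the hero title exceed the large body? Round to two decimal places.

21.04px

Step 1: 14.0 × 1.222 = 17.1080px
Step 5: 14.0 × 1.222⁵ = 38.1491px
Difference: 38.1491 − 17.1080 = 21.0411px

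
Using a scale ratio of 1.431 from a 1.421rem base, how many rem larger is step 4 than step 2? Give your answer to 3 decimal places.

3.049rem

Step 2: 1.421 × 1.431² = 2.90987rem
Step 4: 1.421 × 1.431⁴ = 5.95871rem
Difference: 5.95871 − 2.90987 = 3.04884rem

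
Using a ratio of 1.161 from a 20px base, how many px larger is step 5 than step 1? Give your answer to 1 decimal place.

19.0px

Step 1: 20.0 × 1.161 = 23.220px
Step 5: 20.0 × 1.161⁵ = 42.188px
Difference: 42.188 − 23.220 = 18.968px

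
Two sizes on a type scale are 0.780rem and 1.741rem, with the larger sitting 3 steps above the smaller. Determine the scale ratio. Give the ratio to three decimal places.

The ratio satisfies 0.780 × r³ = 1.741, so r = (1.741 / 0.780)^(1/3).
r = 2.2321^(1/3) ≈ 1.3069

1.307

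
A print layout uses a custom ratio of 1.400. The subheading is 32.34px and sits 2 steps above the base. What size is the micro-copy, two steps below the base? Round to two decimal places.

8.42px

32.34 ÷ 1.400⁴ = 32.34 ÷ 3.84160 ≈ 8.418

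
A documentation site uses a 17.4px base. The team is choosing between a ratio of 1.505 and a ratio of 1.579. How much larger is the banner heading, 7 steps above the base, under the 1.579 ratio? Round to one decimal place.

At 1.505: 17.4 × 1.505⁷ = 304.302px
At 1.579: 17.4 × 1.579⁷ = 425.818px
Difference: 425.818 − 304.302 = 121.516px

121.5px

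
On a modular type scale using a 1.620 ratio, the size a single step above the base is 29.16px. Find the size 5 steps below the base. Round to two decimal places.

1.61px

The gap is -5 − (1) = -6 steps, so the factor is 1.620^-6.
29.16 ÷ 1.620⁶ = 29.16 ÷ 18.07549 ≈ 1.613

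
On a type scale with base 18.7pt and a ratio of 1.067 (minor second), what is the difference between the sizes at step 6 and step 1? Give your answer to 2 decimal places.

Step 1: 18.7 × 1.067 = 19.9529pt
Step 6: 18.7 × 1.067⁶ = 27.5949pt
Difference: 27.5949 − 19.9529 = 7.6420pt

7.64pt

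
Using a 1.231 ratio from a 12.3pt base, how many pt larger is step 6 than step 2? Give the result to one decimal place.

24.2pt

Step 2: 12.3 × 1.231² = 18.639pt
Step 6: 12.3 × 1.231⁶ = 42.801pt
Difference: 42.801 − 18.639 = 24.162pt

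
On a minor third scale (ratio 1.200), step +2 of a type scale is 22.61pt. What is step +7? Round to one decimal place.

56.3pt

22.61 × 1.200⁵ = 22.61 × 2.48832 ≈ 56.261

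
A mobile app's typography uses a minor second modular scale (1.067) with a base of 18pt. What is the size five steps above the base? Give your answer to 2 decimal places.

18.0 × 1.067⁵ = 18.0 × 1.38300 ≈ 24.89

24.89pt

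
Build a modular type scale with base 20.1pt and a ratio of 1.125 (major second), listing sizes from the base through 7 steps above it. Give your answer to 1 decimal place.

Step 0: 20.1pt
Step 1: 20.1 × 1.125 = 22.6
Step 2: 20.1 × 1.125² = 25.4
Step 3: 20.1 × 1.125³ = 28.6
Step 4: 20.1 × 1.125⁴ = 32.2
Step 5: 20.1 × 1.125⁵ = 36.2
Step 6: 20.1 × 1.125⁶ = 40.7
Step 7: 20.1 × 1.125⁷ = 45.8

20.1pt, 22.6pt, 25.4pt, 28.6pt, 32.2pt, 36.2pt, 40.7pt, 45.8pt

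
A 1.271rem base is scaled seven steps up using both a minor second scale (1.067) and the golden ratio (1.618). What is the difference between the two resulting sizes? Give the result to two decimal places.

Minor second: 1.271 × 1.067⁷ = 2.0012rem
Golden ratio: 1.271 × 1.618⁷ = 36.8973rem
Difference: 36.8973 − 2.0012 = 34.8961rem

34.90rem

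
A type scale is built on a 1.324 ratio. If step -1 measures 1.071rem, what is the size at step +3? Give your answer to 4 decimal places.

3.2911rem

Moving from step -1 to step +3 is 4 steps up, so multiply by r⁴.
1.071 × 1.324⁴ = 1.071 × 3.07292 ≈ 3.2911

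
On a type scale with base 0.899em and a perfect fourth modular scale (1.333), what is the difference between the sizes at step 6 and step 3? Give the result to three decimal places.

2.914em

Step 3: 0.899 × 1.333³ = 2.12937em
Step 6: 0.899 × 1.333⁶ = 5.04360em
Difference: 5.04360 − 2.12937 = 2.91423em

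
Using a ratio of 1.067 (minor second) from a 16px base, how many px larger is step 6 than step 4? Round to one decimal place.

Step 4: 16.0 × 1.067⁴ = 20.739px
Step 6: 16.0 × 1.067⁶ = 23.611px
Difference: 23.611 − 20.739 = 2.872px

2.9px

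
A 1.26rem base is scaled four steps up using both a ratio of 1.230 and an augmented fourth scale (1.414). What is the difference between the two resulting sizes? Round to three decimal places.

2.153rem

At 1.230: 1.26 × 1.230⁴ = 2.88397rem
Augmented fourth: 1.26 × 1.414⁴ = 5.03696rem
Difference: 5.03696 − 2.88397 = 2.15299rem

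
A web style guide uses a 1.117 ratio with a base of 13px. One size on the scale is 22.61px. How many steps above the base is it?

1.117ⁿ = 22.61 / 13 = 1.7392
n = ln(1.7392) / ln(1.117) = 0.5534 / 0.1106 ≈ 5.00

5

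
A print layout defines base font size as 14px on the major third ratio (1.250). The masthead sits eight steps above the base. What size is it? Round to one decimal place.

83.4px

14.0 × 1.250⁸ = 14.0 × 5.96046 ≈ 83.45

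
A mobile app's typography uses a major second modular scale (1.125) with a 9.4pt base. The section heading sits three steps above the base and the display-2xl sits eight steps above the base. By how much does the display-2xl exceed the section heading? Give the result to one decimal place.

Step 3: 9.4 × 1.125³ = 13.384pt
Step 8: 9.4 × 1.125⁸ = 24.118pt
Difference: 24.118 − 13.384 = 10.734pt

10.7pt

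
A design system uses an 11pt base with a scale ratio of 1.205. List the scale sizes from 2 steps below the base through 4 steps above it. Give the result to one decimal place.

7.6pt, 9.1pt, 11.0pt, 13.3pt, 16.0pt, 19.2pt, 23.2pt

Step -2: 11.0 ÷ 1.205² = 7.6
Step -1: 11.0 ÷ 1.205 = 9.1
Step 0: 11pt
Step 1: 11.0 × 1.205 = 13.3
Step 2: 11.0 × 1.205² = 16.0
Step 3: 11.0 × 1.205³ = 19.2
Step 4: 11.0 × 1.205⁴ = 23.2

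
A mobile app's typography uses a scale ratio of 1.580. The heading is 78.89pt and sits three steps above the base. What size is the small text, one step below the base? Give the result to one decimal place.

12.7pt

Moving from step +3 to step -1 is 4 steps down, so divide by r⁴.
78.89 ÷ 1.580⁴ = 78.89 ÷ 6.23201 ≈ 12.659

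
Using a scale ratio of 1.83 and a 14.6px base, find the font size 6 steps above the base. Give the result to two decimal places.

548.35px

14.6 × 1.83⁶ = 14.6 × 37.55835 ≈ 548.35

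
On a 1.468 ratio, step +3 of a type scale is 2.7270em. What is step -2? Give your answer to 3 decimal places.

2.7270 ÷ 1.468⁵ = 2.7270 ÷ 6.81758 ≈ 0.400

0.400em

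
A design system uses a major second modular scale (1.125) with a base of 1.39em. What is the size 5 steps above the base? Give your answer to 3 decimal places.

2.505em

Every step multiplies by the scale ratio.
1.39 × 1.125⁵ = 1.39 × 1.80203 ≈ 2.505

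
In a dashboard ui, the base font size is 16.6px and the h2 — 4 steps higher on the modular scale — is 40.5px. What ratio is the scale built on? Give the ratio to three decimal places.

r⁴ = 40.5 / 16.6, so r = (40.5/16.6)^(1/4).
r = 2.4398^(1/4) ≈ 1.2498

1.250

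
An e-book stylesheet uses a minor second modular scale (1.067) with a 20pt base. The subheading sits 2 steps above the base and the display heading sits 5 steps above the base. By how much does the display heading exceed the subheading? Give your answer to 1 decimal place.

4.9pt

Step 2: 20.0 × 1.067² = 22.770pt
Step 5: 20.0 × 1.067⁵ = 27.660pt
Difference: 27.660 − 22.770 = 4.890pt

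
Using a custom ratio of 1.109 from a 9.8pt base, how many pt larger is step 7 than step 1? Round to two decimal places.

9.35pt

Step 1: 9.8 × 1.109 = 10.8682pt
Step 7: 9.8 × 1.109⁷ = 20.2184pt
Difference: 20.2184 − 10.8682 = 9.3502pt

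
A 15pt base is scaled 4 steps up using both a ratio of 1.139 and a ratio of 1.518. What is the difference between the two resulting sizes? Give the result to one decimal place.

At 1.139: 15.0 × 1.139⁴ = 25.246pt
At 1.518: 15.0 × 1.518⁴ = 79.649pt
Difference: 79.649 − 25.246 = 54.403pt

54.4pt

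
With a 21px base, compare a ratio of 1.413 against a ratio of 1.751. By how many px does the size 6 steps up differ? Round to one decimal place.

438.1px

At 1.413: 21.0 × 1.413⁶ = 167.137px
At 1.751: 21.0 × 1.751⁶ = 605.252px
Difference: 605.252 − 167.137 = 438.115px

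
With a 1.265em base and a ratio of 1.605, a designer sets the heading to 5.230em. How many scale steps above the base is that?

1.605ⁿ = 5.230 / 1.265 = 4.1344
n = ln(4.1344) / ln(1.605) = 1.4193 / 0.4731 ≈ 3.00

3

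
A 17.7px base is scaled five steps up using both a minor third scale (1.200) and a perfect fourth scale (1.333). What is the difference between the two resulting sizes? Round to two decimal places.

30.45px

Minor third: 17.7 × 1.200⁵ = 44.0433px
Perfect fourth: 17.7 × 1.333⁵ = 74.4945px
Difference: 74.4945 − 44.0433 = 30.4512px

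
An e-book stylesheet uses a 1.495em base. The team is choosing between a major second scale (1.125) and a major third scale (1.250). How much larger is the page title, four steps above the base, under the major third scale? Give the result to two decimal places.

Major second: 1.495 × 1.125⁴ = 2.3947em
Major third: 1.495 × 1.250⁴ = 3.6499em
Difference: 3.6499 − 2.3947 = 1.2552em

1.26em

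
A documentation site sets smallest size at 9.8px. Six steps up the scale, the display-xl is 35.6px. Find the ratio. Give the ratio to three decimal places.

1.240

The ratio satisfies 9.8 × r⁶ = 35.6, so r = (35.6 / 9.8)^(1/6).
r = 3.6327^(1/6) ≈ 1.2399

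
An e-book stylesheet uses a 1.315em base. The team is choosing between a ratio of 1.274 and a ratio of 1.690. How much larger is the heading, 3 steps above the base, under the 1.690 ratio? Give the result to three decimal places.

At 1.274: 1.315 × 1.274³ = 2.71916em
At 1.690: 1.315 × 1.690³ = 6.34725em
Difference: 6.34725 − 2.71916 = 3.62809em

3.628em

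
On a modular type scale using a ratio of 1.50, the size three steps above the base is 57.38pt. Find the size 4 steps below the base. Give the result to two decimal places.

3.36pt

Moving from step +3 to step -4 is 7 steps down, so divide by r⁷.
57.38 ÷ 1.50⁷ = 57.38 ÷ 17.08594 ≈ 3.358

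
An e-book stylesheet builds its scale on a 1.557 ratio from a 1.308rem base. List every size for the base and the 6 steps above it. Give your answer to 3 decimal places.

1.308rem, 2.037rem, 3.171rem, 4.937rem, 7.687rem, 11.969rem, 18.635rem

Step 0: 1.308rem
Step 1: 1.308 × 1.557 = 2.037
Step 2: 1.308 × 1.557² = 3.171
Step 3: 1.308 × 1.557³ = 4.937
Step 4: 1.308 × 1.557⁴ = 7.687
Step 5: 1.308 × 1.557⁵ = 11.969
Step 6: 1.308 × 1.557⁶ = 18.635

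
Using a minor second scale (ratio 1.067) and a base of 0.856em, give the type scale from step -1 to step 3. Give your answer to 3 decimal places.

0.802em, 0.856em, 0.913em, 0.975em, 1.040em

Step -1: 0.856 ÷ 1.067 = 0.802
Step 0: 0.856em
Step 1: 0.856 × 1.067 = 0.913
Step 2: 0.856 × 1.067² = 0.975
Step 3: 0.856 × 1.067³ = 1.040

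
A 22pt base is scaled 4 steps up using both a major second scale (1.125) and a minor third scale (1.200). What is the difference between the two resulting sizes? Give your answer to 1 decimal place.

10.4pt

Major second: 22.0 × 1.125⁴ = 35.240pt
Minor third: 22.0 × 1.200⁴ = 45.619pt
Difference: 45.619 − 35.240 = 10.379pt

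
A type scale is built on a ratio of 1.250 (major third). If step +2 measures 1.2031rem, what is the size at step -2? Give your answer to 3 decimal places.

0.493rem

Moving from step +2 to step -2 is 4 steps down, so divide by r⁴.
1.2031 ÷ 1.250⁴ = 1.2031 ÷ 2.44141 ≈ 0.493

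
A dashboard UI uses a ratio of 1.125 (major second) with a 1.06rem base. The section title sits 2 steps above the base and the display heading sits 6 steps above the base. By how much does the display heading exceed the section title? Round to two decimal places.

Step 2: 1.06 × 1.125² = 1.3416rem
Step 6: 1.06 × 1.125⁶ = 2.1489rem
Difference: 2.1489 − 1.3416 = 0.8073rem

0.81rem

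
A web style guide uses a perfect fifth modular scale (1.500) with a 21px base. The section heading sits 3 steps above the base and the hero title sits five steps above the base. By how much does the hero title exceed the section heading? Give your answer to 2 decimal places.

Step 3: 21.0 × 1.500³ = 70.8750px
Step 5: 21.0 × 1.500⁵ = 159.4688px
Difference: 159.4688 − 70.8750 = 88.5938px

88.59px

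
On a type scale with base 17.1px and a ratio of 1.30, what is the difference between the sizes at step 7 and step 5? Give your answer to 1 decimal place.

43.8px

Step 5: 17.1 × 1.30⁵ = 63.491px
Step 7: 17.1 × 1.30⁷ = 107.300px
Difference: 107.300 − 63.491 = 43.809px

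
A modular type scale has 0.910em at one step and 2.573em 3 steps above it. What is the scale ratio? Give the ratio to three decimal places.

1.414

r³ = 2.573 / 0.910, so r = (2.573/0.910)^(1/3).
r = 2.8275^(1/3) ≈ 1.4141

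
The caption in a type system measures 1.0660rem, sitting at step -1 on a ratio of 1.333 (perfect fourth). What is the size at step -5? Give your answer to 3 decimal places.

0.338rem

1.0660 ÷ 1.333⁴ = 1.0660 ÷ 3.15733 ≈ 0.338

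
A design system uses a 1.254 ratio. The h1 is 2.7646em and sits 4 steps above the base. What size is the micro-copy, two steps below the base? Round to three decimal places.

Moving from step +4 to step -2 is 6 steps down, so divide by r⁶.
2.7646 ÷ 1.254⁶ = 2.7646 ÷ 3.88853 ≈ 0.711

0.711em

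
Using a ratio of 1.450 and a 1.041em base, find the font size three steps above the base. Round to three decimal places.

3.174em

1.041 × 1.450³ = 1.041 × 3.04862 ≈ 3.174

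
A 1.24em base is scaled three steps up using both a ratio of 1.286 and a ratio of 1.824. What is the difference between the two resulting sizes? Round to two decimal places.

4.89em

At 1.286: 1.24 × 1.286³ = 2.6372em
At 1.824: 1.24 × 1.824³ = 7.5248em
Difference: 7.5248 − 2.6372 = 4.8876em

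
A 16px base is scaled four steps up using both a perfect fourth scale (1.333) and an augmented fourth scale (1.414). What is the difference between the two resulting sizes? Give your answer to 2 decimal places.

13.44px

Perfect fourth: 16.0 × 1.333⁴ = 50.5174px
Augmented fourth: 16.0 × 1.414⁴ = 63.9613px
Difference: 63.9613 − 50.5174 = 13.4439px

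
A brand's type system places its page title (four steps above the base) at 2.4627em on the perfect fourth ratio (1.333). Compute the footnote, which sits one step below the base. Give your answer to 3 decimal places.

0.585em

2.4627 ÷ 1.333⁵ = 2.4627 ÷ 4.20873 ≈ 0.585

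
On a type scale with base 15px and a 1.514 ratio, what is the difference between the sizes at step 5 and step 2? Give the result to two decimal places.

Step 2: 15.0 × 1.514² = 34.3829px
Step 5: 15.0 × 1.514⁵ = 119.3220px
Difference: 119.3220 − 34.3829 = 84.9391px

84.94px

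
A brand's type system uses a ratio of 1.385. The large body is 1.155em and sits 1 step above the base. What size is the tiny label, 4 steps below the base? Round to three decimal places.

0.227em

1.155 ÷ 1.385⁵ = 1.155 ÷ 5.09623 ≈ 0.227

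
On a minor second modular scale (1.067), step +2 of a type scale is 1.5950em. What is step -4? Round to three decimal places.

1.5950 ÷ 1.067⁶ = 1.5950 ÷ 1.47566 ≈ 1.081

1.081em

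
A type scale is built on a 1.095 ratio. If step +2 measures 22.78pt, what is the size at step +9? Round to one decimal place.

43.0pt

22.78 × 1.095⁷ = 22.78 × 1.88755 ≈ 42.998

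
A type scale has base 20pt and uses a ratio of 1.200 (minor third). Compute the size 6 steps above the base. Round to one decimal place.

20.0 × 1.200⁶ = 20.0 × 2.98598 ≈ 59.72

59.7pt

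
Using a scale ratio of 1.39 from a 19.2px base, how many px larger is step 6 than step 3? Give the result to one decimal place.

86.9px

Step 3: 19.2 × 1.39³ = 51.564px
Step 6: 19.2 × 1.39⁶ = 138.481px
Difference: 138.481 − 51.564 = 86.917px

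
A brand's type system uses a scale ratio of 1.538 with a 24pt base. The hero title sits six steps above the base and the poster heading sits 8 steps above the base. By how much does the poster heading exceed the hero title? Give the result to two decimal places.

Step 6: 24.0 × 1.538⁶ = 317.6503pt
Step 8: 24.0 × 1.538⁸ = 751.3840pt
Difference: 751.3840 − 317.6503 = 433.7337pt

433.73pt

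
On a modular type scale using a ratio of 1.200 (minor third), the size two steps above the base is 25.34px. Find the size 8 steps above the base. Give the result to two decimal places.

75.66px

The gap is 8 − (2) = 6 steps, so the factor is 1.200^6.
25.34 × 1.200⁶ = 25.34 × 2.98598 ≈ 75.665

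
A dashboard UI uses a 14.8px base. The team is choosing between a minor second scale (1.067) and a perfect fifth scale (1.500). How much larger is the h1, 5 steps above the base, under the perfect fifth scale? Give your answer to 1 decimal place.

91.9px

Minor second: 14.8 × 1.067⁵ = 20.468px
Perfect fifth: 14.8 × 1.500⁵ = 112.388px
Difference: 112.388 − 20.468 = 91.920px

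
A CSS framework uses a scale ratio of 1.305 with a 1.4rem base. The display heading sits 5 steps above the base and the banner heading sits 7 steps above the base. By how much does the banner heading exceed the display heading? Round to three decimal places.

Step 5: 1.4 × 1.305⁵ = 5.29884rem
Step 7: 1.4 × 1.305⁷ = 9.02405rem
Difference: 9.02405 − 5.29884 = 3.72521rem

3.725rem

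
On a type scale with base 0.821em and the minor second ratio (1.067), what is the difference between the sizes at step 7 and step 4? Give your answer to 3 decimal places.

0.229em

Step 4: 0.821 × 1.067⁴ = 1.06415em
Step 7: 0.821 × 1.067⁷ = 1.29269em
Difference: 1.29269 − 1.06415 = 0.22854em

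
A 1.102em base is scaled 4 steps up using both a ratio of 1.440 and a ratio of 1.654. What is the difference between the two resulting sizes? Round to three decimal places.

At 1.440: 1.102 × 1.440⁴ = 4.73840em
At 1.654: 1.102 × 1.654⁴ = 8.24752em
Difference: 8.24752 − 4.73840 = 3.50912em

3.509em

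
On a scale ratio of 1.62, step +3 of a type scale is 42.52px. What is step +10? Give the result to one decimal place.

42.52 × 1.62⁷ = 42.52 × 29.28229 ≈ 1245.083

1245.1px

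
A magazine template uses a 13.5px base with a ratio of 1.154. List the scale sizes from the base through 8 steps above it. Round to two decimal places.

13.50px, 15.58px, 17.98px, 20.75px, 23.94px, 27.63px, 31.88px, 36.79px, 42.46px

Step 0: 13.5px
Step 1: 13.5 × 1.154 = 15.58
Step 2: 13.5 × 1.154² = 17.98
Step 3: 13.5 × 1.154³ = 20.75
Step 4: 13.5 × 1.154⁴ = 23.94
Step 5: 13.5 × 1.154⁵ = 27.63
Step 6: 13.5 × 1.154⁶ = 31.88
Step 7: 13.5 × 1.154⁷ = 36.79
Step 8: 13.5 × 1.154⁸ = 42.46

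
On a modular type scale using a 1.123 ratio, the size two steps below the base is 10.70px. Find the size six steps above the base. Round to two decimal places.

Moving from step -2 to step +6 is 8 steps up, so multiply by r⁸.
10.70 × 1.123⁸ = 10.70 × 2.52952 ≈ 27.066

27.07px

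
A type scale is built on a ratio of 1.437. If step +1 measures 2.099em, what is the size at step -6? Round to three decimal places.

The gap is -6 − (1) = -7 steps, so the factor is 1.437^-7.
2.099 ÷ 1.437⁷ = 2.099 ÷ 12.65311 ≈ 0.166

0.166em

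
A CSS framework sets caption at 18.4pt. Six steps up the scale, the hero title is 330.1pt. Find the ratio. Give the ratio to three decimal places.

r⁶ = 330.1 / 18.4, so r = (330.1/18.4)^(1/6).
r = 17.9402^(1/6) ≈ 1.6180

1.618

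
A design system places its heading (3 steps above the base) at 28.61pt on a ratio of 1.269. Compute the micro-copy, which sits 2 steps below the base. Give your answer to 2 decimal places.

28.61 ÷ 1.269⁵ = 28.61 ÷ 3.29085 ≈ 8.694

8.69pt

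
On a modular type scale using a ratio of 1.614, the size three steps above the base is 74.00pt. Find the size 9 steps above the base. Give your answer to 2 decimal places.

1308.14pt

74.00 × 1.614⁶ = 74.00 × 17.67751 ≈ 1308.136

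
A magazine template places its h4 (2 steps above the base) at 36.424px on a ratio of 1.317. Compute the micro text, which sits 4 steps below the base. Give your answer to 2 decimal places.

36.424 ÷ 1.317⁶ = 36.424 ÷ 5.21813 ≈ 6.980

6.98px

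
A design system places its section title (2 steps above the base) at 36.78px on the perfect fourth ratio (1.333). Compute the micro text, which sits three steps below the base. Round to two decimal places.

8.74px

36.78 ÷ 1.333⁵ = 36.78 ÷ 4.20873 ≈ 8.739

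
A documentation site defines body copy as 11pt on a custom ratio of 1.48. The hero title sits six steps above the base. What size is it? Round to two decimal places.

11.0 × 1.48⁶ = 11.0 × 10.50922 ≈ 115.60

115.60pt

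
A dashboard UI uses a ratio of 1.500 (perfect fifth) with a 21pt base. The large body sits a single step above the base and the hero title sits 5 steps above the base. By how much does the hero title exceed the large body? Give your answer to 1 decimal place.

Step 1: 21.0 × 1.500 = 31.500pt
Step 5: 21.0 × 1.500⁵ = 159.469pt
Difference: 159.469 − 31.500 = 127.969pt

128.0pt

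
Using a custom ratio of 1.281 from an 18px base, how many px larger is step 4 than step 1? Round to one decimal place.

Step 1: 18.0 × 1.281 = 23.058px
Step 4: 18.0 × 1.281⁴ = 48.470px
Difference: 48.470 − 23.058 = 25.412px

25.4px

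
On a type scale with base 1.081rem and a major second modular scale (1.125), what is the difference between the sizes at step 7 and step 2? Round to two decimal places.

Step 2: 1.081 × 1.125² = 1.3681rem
Step 7: 1.081 × 1.125⁷ = 2.4654rem
Difference: 2.4654 − 1.3681 = 1.0973rem

1.10rem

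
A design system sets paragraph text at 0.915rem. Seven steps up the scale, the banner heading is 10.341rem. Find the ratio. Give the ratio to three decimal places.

r⁷ = 10.341 / 0.915, so r = (10.341/0.915)^(1/7).
r = 11.3016^(1/7) ≈ 1.4140

1.414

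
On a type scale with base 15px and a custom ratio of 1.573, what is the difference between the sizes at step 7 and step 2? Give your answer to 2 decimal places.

Step 2: 15.0 × 1.573² = 37.1149px
Step 7: 15.0 × 1.573⁷ = 357.4311px
Difference: 357.4311 − 37.1149 = 320.3162px

320.32px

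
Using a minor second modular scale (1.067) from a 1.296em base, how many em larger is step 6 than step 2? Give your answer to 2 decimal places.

0.44em

Step 2: 1.296 × 1.067² = 1.4755em
Step 6: 1.296 × 1.067⁶ = 1.9125em
Difference: 1.9125 − 1.4755 = 0.4370em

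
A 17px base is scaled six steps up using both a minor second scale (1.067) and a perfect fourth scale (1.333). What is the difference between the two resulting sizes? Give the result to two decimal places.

Minor second: 17.0 × 1.067⁶ = 25.0862px
Perfect fourth: 17.0 × 1.333⁶ = 95.3740px
Difference: 95.3740 − 25.0862 = 70.2878px

70.29px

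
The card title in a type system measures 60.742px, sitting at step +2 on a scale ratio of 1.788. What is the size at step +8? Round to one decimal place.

The gap is 8 − (2) = 6 steps, so the factor is 1.788^6.
60.742 × 1.788⁶ = 60.742 × 32.67421 ≈ 1984.697

1984.7px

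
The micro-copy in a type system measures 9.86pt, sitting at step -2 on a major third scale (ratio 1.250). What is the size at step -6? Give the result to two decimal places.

The gap is -6 − (-2) = -4 steps, so the factor is 1.250^-4.
9.86 ÷ 1.250⁴ = 9.86 ÷ 2.44141 ≈ 4.039

4.04pt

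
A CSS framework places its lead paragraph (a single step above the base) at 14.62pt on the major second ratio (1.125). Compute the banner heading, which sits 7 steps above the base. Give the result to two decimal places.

29.64pt

14.62 × 1.125⁶ = 14.62 × 2.02729 ≈ 29.639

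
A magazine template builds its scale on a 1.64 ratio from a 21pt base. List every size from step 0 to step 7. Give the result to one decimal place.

21.0pt, 34.4pt, 56.5pt, 92.6pt, 151.9pt, 249.1pt, 408.6pt, 670.1pt

Step 0: 21pt
Step 1: 21.0 × 1.64 = 34.4
Step 2: 21.0 × 1.64² = 56.5
Step 3: 21.0 × 1.64³ = 92.6
Step 4: 21.0 × 1.64⁴ = 151.9
Step 5: 21.0 × 1.64⁵ = 249.1
Step 6: 21.0 × 1.64⁶ = 408.6
Step 7: 21.0 × 1.64⁷ = 670.1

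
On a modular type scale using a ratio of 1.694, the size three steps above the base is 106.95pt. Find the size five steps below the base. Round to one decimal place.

1.6pt

106.95 ÷ 1.694⁸ = 106.95 ÷ 67.81211 ≈ 1.577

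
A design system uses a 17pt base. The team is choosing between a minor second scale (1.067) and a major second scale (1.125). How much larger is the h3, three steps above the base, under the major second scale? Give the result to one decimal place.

Minor second: 17.0 × 1.067³ = 20.651pt
Major second: 17.0 × 1.125³ = 24.205pt
Difference: 24.205 − 20.651 = 3.554pt

3.6pt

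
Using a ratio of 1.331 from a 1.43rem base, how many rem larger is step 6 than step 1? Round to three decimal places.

Step 1: 1.43 × 1.331 = 1.90333rem
Step 6: 1.43 × 1.331⁶ = 7.95068rem
Difference: 7.95068 − 1.90333 = 6.04735rem

6.047rem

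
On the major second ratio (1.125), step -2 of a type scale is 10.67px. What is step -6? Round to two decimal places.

6.66px

10.67 ÷ 1.125⁴ = 10.67 ÷ 1.60181 ≈ 6.661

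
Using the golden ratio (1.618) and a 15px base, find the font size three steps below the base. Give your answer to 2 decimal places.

15.0 ÷ 1.618³ = 15.0 ÷ 4.23580 ≈ 3.54

3.54px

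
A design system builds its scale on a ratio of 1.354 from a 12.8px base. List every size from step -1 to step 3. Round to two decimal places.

9.45px, 12.80px, 17.33px, 23.47px, 31.77px

Step -1: 12.8 ÷ 1.354 = 9.45
Step 0: 12.8px
Step 1: 12.8 × 1.354 = 17.33
Step 2: 12.8 × 1.354² = 23.47
Step 3: 12.8 × 1.354³ = 31.77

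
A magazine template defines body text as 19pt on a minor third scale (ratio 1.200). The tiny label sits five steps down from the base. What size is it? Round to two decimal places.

7.64pt

A modular type scale is a geometric sequence: sizeₙ = base × rⁿ.
19.0 ÷ 1.200⁵ = 19.0 ÷ 2.48832 ≈ 7.64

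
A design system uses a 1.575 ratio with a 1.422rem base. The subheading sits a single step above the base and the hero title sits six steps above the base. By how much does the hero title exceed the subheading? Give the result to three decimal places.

Step 1: 1.422 × 1.575 = 2.23965rem
Step 6: 1.422 × 1.575⁶ = 21.70616rem
Difference: 21.70616 − 2.23965 = 19.46651rem

19.467rem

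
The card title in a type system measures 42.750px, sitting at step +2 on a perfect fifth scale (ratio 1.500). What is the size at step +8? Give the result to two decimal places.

42.750 × 1.500⁶ = 42.750 × 11.39062 ≈ 486.949

486.95px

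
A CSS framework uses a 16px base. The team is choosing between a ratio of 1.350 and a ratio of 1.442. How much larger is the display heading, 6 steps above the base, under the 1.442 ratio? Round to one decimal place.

47.0px

At 1.350: 16.0 × 1.350⁶ = 96.855px
At 1.442: 16.0 × 1.442⁶ = 143.851px
Difference: 143.851 − 96.855 = 46.996px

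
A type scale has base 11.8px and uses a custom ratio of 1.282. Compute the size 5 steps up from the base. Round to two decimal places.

40.86px

11.8 × 1.282⁵ = 11.8 × 3.46290 ≈ 40.86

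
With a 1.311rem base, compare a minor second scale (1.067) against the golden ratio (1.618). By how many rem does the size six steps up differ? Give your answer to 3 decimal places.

Minor second: 1.311 × 1.067⁶ = 1.93459rem
Golden ratio: 1.311 × 1.618⁶ = 23.52198rem
Difference: 23.52198 − 1.93459 = 21.58739rem

21.587rem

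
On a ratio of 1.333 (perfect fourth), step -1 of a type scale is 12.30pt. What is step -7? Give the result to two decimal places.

2.19pt

12.30 ÷ 1.333⁶ = 12.30 ÷ 5.61023 ≈ 2.192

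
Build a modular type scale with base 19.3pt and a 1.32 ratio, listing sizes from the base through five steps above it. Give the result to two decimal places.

Step 0: 19.3pt
Step 1: 19.3 × 1.32 = 25.48
Step 2: 19.3 × 1.32² = 33.63
Step 3: 19.3 × 1.32³ = 44.39
Step 4: 19.3 × 1.32⁴ = 58.59
Step 5: 19.3 × 1.32⁵ = 77.34

19.30pt, 25.48pt, 33.63pt, 44.39pt, 58.59pt, 77.34pt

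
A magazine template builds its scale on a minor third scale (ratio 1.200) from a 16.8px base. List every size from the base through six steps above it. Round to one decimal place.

16.8px, 20.2px, 24.2px, 29.0px, 34.8px, 41.8px, 50.2px

Step 0: 16.8px
Step 1: 16.8 × 1.200 = 20.2
Step 2: 16.8 × 1.200² = 24.2
Step 3: 16.8 × 1.200³ = 29.0
Step 4: 16.8 × 1.200⁴ = 34.8
Step 5: 16.8 × 1.200⁵ = 41.8
Step 6: 16.8 × 1.200⁶ = 50.2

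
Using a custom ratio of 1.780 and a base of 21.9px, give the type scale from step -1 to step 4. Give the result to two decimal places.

12.30px, 21.90px, 38.98px, 69.39px, 123.51px, 219.85px

Step -1: 21.9 ÷ 1.780 = 12.30
Step 0: 21.9px
Step 1: 21.9 × 1.780 = 38.98
Step 2: 21.9 × 1.780² = 69.39
Step 3: 21.9 × 1.780³ = 123.51
Step 4: 21.9 × 1.780⁴ = 219.85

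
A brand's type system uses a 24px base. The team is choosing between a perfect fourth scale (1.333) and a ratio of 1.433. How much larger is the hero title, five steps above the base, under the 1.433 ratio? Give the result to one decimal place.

44.0px

Perfect fourth: 24.0 × 1.333⁵ = 101.009px
At 1.433: 24.0 × 1.433⁵ = 145.025px
Difference: 145.025 − 101.009 = 44.016px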